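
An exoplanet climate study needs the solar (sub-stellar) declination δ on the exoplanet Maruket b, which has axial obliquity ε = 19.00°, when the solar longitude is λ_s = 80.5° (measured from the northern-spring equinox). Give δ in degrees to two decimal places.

δ = +18.73°

sin δ = sin ε · sin λ_s = sin 19.00° × sin 80.5° = 0.321103.
δ = arcsin(0.321103) = +18.73°.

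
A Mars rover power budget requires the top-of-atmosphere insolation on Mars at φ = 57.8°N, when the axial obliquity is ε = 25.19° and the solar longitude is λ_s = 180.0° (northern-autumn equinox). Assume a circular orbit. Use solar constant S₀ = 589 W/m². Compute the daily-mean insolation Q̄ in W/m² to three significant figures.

Solar declination: sin δ = sin ε · sin λ_s = sin 25.19° × sin 180.0° = 0.00000, so δ = +0.000°.
cos H₀ = −tan(+57.8°) tan(+0.000°) = -0.0000, H₀ = 1.5708 rad.
Bracket: H₀ sin φ sin δ + cos φ cos δ sin H₀ = 1.5708×0.84619×0.00000 + 0.53288×1.00000×1.00000 = 0.000000 + 0.532880 = 0.532880.
Q̄ = (S₀/π) × [bracket] = (589/π) × 0.532880 = 99.91 W/m².

Q̄ ≈ 99.9 W/m²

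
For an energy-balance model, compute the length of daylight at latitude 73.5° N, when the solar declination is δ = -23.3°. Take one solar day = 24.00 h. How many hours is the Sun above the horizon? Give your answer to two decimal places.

cos h₀ = −tan ϕ · tan δ = 1.4539 ≥ 1, so the Sun never rises (polar night) and h₀ = 0.
Daylight = 2h₀/(2π) × 24.00 h = (0.0000/π) × 24.00 = 0.00 h.

0.00 h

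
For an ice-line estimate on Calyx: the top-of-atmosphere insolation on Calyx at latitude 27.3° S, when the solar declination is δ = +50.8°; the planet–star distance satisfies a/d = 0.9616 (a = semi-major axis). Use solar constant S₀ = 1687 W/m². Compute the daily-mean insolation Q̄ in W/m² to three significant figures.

cos H₀ = −tan(-27.3°) tan(+50.800°) = 0.6328, H₀ = 0.8856 rad.
Bracket: H₀ sin φ sin δ + cos φ cos δ sin H₀ = 0.8856×-0.45865×0.77494 + 0.88862×0.63203×0.77428 = -0.314765 + 0.434862 = 0.120097.
Inverse-square distance factor (a/d)² = 0.9616² = 0.924675.
Q̄ = (S₀/π) × 0.924675 × [bracket] = (1687/π) × 0.924675 × 0.120097 = 59.63 W/m².

Q̄ ≈ 59.6 W/m²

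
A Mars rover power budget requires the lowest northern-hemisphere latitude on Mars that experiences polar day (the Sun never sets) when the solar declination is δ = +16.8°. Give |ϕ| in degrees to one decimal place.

|ϕ| = 73.2°

Polar day requires cos h₀ = −tan ϕ tan δ ≤ −1, i.e. tan ϕ tan δ ≥ 1.
The boundary is |tan ϕ| · |tan δ| = 1, so |ϕ| = 90° − |δ| = 90° − 16.8° = 73.2° in the northern hemisphere.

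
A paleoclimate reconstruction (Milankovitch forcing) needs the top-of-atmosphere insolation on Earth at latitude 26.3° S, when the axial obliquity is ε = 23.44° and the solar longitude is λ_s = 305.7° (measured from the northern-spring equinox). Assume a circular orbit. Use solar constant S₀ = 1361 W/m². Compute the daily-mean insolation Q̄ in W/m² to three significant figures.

Solar declination: sin δ = sin ε · sin λ_s = sin 23.44° × sin 305.7° = -0.32304, so δ = -18.847°.
cos H₀ = −tan(-26.3°) tan(-18.847°) = -0.1687, H₀ = 1.7403 rad.
Bracket: H₀ sin φ sin δ + cos φ cos δ sin H₀ = 1.7403×-0.44307×-0.32304 + 0.89649×0.94639×0.98567 = 0.249088 + 0.836271 = 1.085359.
Q̄ = (S₀/π) × [bracket] = (1361/π) × 1.085359 = 470.2 W/m².

Q̄ ≈ 470 W/m²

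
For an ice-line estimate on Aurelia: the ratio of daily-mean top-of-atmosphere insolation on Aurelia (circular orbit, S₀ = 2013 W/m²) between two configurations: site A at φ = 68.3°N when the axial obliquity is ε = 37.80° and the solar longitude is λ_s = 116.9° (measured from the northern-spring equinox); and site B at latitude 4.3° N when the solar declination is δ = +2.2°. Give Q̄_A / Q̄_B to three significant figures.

— Configuration A (φ=+68.3°):
Solar declination: sin δ = sin ε · sin λ_s = sin 37.80° × sin 116.9° = 0.54659, so δ = +33.133°.
cos H₀ = −tan(+68.3°) tan(+33.133°) = -1.6402 ≤ −1 ⇒ polar day, H₀ = π.
Bracket: H₀ sin φ sin δ + cos φ cos δ sin H₀ = 3.1416×0.92913×0.54659 + 0.36975×0.83740×0.00000 = 1.595472 + 0.000000 = 1.595472.
Q̄ = (S₀/π) × [bracket] = (2013/π) × 1.595472 = 1022.3 W/m².
— Configuration B (φ=+4.3°):
cos H₀ = −tan(+4.3°) tan(+2.200°) = -0.0029, H₀ = 1.5737 rad.
Bracket: H₀ sin φ sin δ + cos φ cos δ sin H₀ = 1.5737×0.07498×0.03839 + 0.99719×0.99926×1.00000 = 0.004530 + 0.996452 = 1.000982.
Q̄ = (S₀/π) × [bracket] = (2013/π) × 1.000982 = 641.39 W/m².
Ratio Q̄_A / Q̄_B = 1022.3 / 641.39 = 1.594.

Q̄_A / Q̄_B ≈ 1.59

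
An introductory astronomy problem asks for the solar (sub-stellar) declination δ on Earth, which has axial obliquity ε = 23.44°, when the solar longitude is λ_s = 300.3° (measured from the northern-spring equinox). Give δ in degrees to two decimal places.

δ = -20.09°

sin δ = sin ε · sin λ_s = sin 23.44° × sin 300.3° = -0.343449.
δ = arcsin(-0.343449) = -20.09°.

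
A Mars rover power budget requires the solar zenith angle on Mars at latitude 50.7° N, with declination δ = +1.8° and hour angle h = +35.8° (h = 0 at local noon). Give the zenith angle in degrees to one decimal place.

cos θ_z = sin φ sin δ + cos φ cos δ cos h = 0.024307 + 0.513459 = 0.537766.
θ_z = arccos(0.537766) = 57.5°.

θ_z = 57.5°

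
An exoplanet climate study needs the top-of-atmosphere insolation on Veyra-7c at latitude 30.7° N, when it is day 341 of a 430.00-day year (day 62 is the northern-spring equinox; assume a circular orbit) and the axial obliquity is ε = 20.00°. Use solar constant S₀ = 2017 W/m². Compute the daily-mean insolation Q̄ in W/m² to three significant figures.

Q̄ ≈ 397 W/m²

Solar longitude: λ_s = 360° × (341 − 62)/430.00 = 233.581°.
sin δ = sin 20.00° × sin 233.581° = -0.27522, so δ = -15.975°.
cos H₀ = −tan(+30.7°) tan(-15.975°) = 0.1700, H₀ = 1.4000 rad.
Bracket: H₀ sin φ sin δ + cos φ cos δ sin H₀ = 1.4000×0.51054×-0.27522 + 0.85985×0.96138×0.98545 = -0.196715 + 0.814615 = 0.617900.
Q̄ = (S₀/π) × [bracket] = (2017/π) × 0.617900 = 396.7 W/m².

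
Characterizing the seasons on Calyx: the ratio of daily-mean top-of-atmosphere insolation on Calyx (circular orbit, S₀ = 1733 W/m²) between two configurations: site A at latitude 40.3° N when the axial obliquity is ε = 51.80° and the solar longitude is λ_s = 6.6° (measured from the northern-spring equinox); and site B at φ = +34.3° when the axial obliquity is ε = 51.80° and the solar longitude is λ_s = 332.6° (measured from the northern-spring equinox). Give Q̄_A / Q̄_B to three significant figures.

Q̄_A / Q̄_B ≈ 1.79

— Configuration A (φ=+40.3°):
Solar declination: sin δ = sin ε · sin λ_s = sin 51.80° × sin 6.6° = 0.09032, so δ = +5.182°.
cos H₀ = −tan(+40.3°) tan(+5.182°) = -0.0769, H₀ = 1.6478 rad.
Bracket: H₀ sin φ sin δ + cos φ cos δ sin H₀ = 1.6478×0.64679×0.09032 + 0.76267×0.99591×0.99704 = 0.096261 + 0.757302 = 0.853563.
Q̄ = (S₀/π) × [bracket] = (1733/π) × 0.853563 = 470.85 W/m².
— Configuration B (φ=+34.3°):
Solar declination: sin δ = sin ε · sin λ_s = sin 51.80° × sin 332.6° = -0.36165, so δ = -21.202°.
cos H₀ = −tan(+34.3°) tan(-21.202°) = 0.2646, H₀ = 1.3030 rad.
Bracket: H₀ sin φ sin δ + cos φ cos δ sin H₀ = 1.3030×0.56353×-0.36165 + 0.82610×0.93231×0.96435 = -0.265552 + 0.742724 = 0.477172.
Q̄ = (S₀/π) × [bracket] = (1733/π) × 0.477172 = 263.22 W/m².
Ratio Q̄_A / Q̄_B = 470.85 / 263.22 = 1.789.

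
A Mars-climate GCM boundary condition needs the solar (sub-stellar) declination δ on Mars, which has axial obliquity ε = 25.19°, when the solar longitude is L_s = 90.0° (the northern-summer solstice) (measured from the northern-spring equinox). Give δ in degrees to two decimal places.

sin δ = sin ε · sin L_s = sin 25.19° × sin 90.0° = 0.425621.
δ = arcsin(0.425621) = +25.19°.

δ = +25.19°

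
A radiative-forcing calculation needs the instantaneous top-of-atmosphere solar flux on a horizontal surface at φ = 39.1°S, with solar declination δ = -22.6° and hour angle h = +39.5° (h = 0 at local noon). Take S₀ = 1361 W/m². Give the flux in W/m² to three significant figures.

cos θ_z = sin φ sin δ + cos φ cos δ cos h = 0.242366 + 0.552833 = 0.795199.
Flux = S₀ · cos θ_z = 1361 × 0.795199 = 1082 W/m².

1.08e+03 W/m²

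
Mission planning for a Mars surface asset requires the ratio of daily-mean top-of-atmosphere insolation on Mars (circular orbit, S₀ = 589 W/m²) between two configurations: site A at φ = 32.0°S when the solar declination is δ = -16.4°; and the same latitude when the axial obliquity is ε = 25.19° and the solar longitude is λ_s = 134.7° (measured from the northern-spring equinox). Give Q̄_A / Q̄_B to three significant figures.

Q̄_A / Q̄_B ≈ 1.86

— Configuration A (φ=-32.0°):
cos H₀ = −tan(-32.0°) tan(-16.400°) = -0.1839, H₀ = 1.7558 rad.
Bracket: H₀ sin φ sin δ + cos φ cos δ sin H₀ = 1.7558×-0.52992×-0.28234 + 0.84805×0.95931×0.98294 = 0.262699 + 0.799664 = 1.062363.
Q̄ = (S₀/π) × [bracket] = (589/π) × 1.062363 = 199.18 W/m².
— Configuration B (φ=-32.0°):
Solar declination: sin δ = sin ε · sin λ_s = sin 25.19° × sin 134.7° = 0.30253, so δ = +17.610°.
cos H₀ = −tan(-32.0°) tan(+17.610°) = 0.1983, H₀ = 1.3711 rad.
Bracket: H₀ sin φ sin δ + cos φ cos δ sin H₀ = 1.3711×-0.52992×0.30253 + 0.84805×0.95314×0.98013 = -0.219810 + 0.792249 = 0.572439.
Q̄ = (S₀/π) × [bracket] = (589/π) × 0.572439 = 107.32 W/m².
Ratio Q̄_A / Q̄_B = 199.18 / 107.32 = 1.856.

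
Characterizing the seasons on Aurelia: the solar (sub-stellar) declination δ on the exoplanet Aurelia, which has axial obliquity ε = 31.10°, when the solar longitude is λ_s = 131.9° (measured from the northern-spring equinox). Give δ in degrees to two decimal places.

δ = +22.61°

sin δ = sin ε · sin λ_s = sin 31.10° × sin 131.9° = 0.384462.
δ = arcsin(0.384462) = +22.61°.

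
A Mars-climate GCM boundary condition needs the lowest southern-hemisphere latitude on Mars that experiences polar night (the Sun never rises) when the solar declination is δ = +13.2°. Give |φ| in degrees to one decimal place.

Polar night requires cos H₀ = −tan φ tan δ ≥ 1, i.e. tan φ tan δ ≤ −1.
The boundary is |tan φ| · |tan δ| = 1, so |φ| = 90° − |δ| = 90° − 13.2° = 76.8° in the southern hemisphere.

|φ| = 76.8°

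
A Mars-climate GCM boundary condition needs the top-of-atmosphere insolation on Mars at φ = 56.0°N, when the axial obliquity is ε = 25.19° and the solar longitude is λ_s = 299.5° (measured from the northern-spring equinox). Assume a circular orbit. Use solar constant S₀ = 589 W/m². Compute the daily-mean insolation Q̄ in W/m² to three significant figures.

Q̄ ≈ 24.5 W/m²

Solar declination: sin δ = sin ε · sin λ_s = sin 25.19° × sin 299.5° = -0.37044, so δ = -21.743°.
cos H₀ = −tan(+56.0°) tan(-21.743°) = 0.5913, H₀ = 0.9382 rad.
Bracket: H₀ sin φ sin δ + cos φ cos δ sin H₀ = 0.9382×0.82904×-0.37044 + 0.55919×0.92886×0.80647 = -0.288130 + 0.418888 = 0.130758.
Q̄ = (S₀/π) × [bracket] = (589/π) × 0.130758 = 24.52 W/m².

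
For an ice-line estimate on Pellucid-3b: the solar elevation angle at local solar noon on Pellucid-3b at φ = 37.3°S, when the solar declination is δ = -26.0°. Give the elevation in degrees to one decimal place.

78.7°

At local noon the hour angle is zero, so the zenith angle equals |φ − δ| = |-37.3° − (-26.000°)| = 11.300°.
Elevation = 90° − 11.300° = 78.7°.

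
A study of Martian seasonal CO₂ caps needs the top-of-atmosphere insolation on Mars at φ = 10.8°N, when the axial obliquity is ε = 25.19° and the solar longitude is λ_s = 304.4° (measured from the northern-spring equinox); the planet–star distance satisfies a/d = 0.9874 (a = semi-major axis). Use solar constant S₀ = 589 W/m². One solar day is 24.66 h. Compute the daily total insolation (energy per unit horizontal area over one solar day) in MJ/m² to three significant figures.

13.3 MJ/m²

Solar declination: sin δ = sin ε · sin λ_s = sin 25.19° × sin 304.4° = -0.35119, so δ = -20.560°.
cos H₀ = −tan(+10.8°) tan(-20.560°) = 0.0715, H₀ = 1.4992 rad.
Bracket: H₀ sin φ sin δ + cos φ cos δ sin H₀ = 1.4992×0.18738×-0.35119 + 0.98229×0.93631×0.99744 = -0.098656 + 0.917373 = 0.818717.
Inverse-square distance factor (a/d)² = 0.9874² = 0.974959.
Q̄ = (S₀/π) × 0.974959 × [bracket] = (589/π) × 0.974959 × 0.818717 = 149.65 W/m².
Daily total = Q̄ × 24.66 h × 3600 s/h = 149.65 × 24.66 × 3600 / 10⁶ = 13.29 MJ/m².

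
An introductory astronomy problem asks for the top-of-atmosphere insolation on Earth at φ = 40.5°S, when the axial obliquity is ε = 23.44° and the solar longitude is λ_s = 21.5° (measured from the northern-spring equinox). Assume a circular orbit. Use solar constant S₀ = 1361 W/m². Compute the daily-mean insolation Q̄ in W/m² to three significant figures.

Q̄ ≈ 264 W/m²

Solar declination: sin δ = sin ε · sin λ_s = sin 23.44° × sin 21.5° = 0.14579, so δ = +8.383°.
cos H₀ = −tan(-40.5°) tan(+8.383°) = 0.1259, H₀ = 1.4446 rad.
Bracket: H₀ sin φ sin δ + cos φ cos δ sin H₀ = 1.4446×-0.64945×0.14579 + 0.76041×0.98932×0.99205 = -0.136780 + 0.746308 = 0.609528.
Q̄ = (S₀/π) × [bracket] = (1361/π) × 0.609528 = 264.1 W/m².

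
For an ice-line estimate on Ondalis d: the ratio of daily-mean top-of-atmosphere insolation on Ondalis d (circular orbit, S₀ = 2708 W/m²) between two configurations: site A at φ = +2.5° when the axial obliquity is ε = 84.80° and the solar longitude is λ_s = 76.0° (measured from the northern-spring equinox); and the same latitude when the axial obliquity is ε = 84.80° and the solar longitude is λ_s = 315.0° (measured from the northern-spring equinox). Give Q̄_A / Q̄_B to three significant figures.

Q̄_A / Q̄_B ≈ 0.494

— Configuration A (φ=+2.5°):
Solar declination: sin δ = sin ε · sin λ_s = sin 84.80° × sin 76.0° = 0.96630, so δ = +75.084°.
cos H₀ = −tan(+2.5°) tan(+75.084°) = -0.1639, H₀ = 1.7354 rad.
Bracket: H₀ sin φ sin δ + cos φ cos δ sin H₀ = 1.7354×0.04362×0.96630 + 0.99905×0.25741×0.98648 = 0.073147 + 0.253689 = 0.326836.
Q̄ = (S₀/π) × [bracket] = (2708/π) × 0.326836 = 281.73 W/m².
— Configuration B (φ=+2.5°):
Solar declination: sin δ = sin ε · sin λ_s = sin 84.80° × sin 315.0° = -0.70420, so δ = -44.765°.
cos H₀ = −tan(+2.5°) tan(-44.765°) = 0.0433, H₀ = 1.5275 rad.
Bracket: H₀ sin φ sin δ + cos φ cos δ sin H₀ = 1.5275×0.04362×-0.70420 + 0.99905×0.71001×0.99906 = -0.046921 + 0.708669 = 0.661748.
Q̄ = (S₀/π) × [bracket] = (2708/π) × 0.661748 = 570.42 W/m².
Ratio Q̄_A / Q̄_B = 281.73 / 570.42 = 0.4939.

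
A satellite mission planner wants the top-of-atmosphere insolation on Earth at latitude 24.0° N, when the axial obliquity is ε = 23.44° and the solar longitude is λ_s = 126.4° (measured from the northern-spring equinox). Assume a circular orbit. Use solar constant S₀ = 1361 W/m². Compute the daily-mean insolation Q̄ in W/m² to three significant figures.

Q̄ ≈ 468 W/m²

Solar declination: sin δ = sin ε · sin λ_s = sin 23.44° × sin 126.4° = 0.32018, so δ = +18.674°.
cos H₀ = −tan(+24.0°) tan(+18.674°) = -0.1505, H₀ = 1.7218 rad.
Bracket: H₀ sin φ sin δ + cos φ cos δ sin H₀ = 1.7218×0.40674×0.32018 + 0.91355×0.94736×0.98861 = 0.224230 + 0.855603 = 1.079833.
Q̄ = (S₀/π) × [bracket] = (1361/π) × 1.079833 = 467.8 W/m².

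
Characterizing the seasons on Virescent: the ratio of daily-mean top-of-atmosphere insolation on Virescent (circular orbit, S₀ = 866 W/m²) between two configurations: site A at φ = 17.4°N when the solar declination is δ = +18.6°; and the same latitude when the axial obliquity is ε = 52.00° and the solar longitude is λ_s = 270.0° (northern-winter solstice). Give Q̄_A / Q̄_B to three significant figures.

— Configuration A (φ=+17.4°):
cos H₀ = −tan(+17.4°) tan(+18.600°) = -0.1055, H₀ = 1.6765 rad.
Bracket: H₀ sin φ sin δ + cos φ cos δ sin H₀ = 1.6765×0.29904×0.31896 + 0.95424×0.94777×0.99442 = 0.159908 + 0.899353 = 1.059261.
Q̄ = (S₀/π) × [bracket] = (866/π) × 1.059261 = 291.99 W/m².
— Configuration B (φ=+17.4°):
Solar declination: sin δ = sin ε · sin λ_s = sin 52.00° × sin 270.0° = -0.78801, so δ = -52.000°.
cos H₀ = −tan(+17.4°) tan(-52.000°) = 0.4011, H₀ = 1.1581 rad.
Bracket: H₀ sin φ sin δ + cos φ cos δ sin H₀ = 1.1581×0.29904×-0.78801 + 0.95424×0.61566×0.91603 = -0.272902 + 0.538156 = 0.265254.
Q̄ = (S₀/π) × [bracket] = (866/π) × 0.265254 = 73.119 W/m².
Ratio Q̄_A / Q̄_B = 291.99 / 73.119 = 3.993.

Q̄_A / Q̄_B ≈ 3.99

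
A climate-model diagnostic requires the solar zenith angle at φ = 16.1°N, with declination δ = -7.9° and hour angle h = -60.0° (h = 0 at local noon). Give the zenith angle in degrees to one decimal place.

cos θ_z = sin φ sin δ + cos φ cos δ cos h = -0.038115 + 0.475830 = 0.437715.
θ_z = arccos(0.437715) = 64.0°.

θ_z = 64.0°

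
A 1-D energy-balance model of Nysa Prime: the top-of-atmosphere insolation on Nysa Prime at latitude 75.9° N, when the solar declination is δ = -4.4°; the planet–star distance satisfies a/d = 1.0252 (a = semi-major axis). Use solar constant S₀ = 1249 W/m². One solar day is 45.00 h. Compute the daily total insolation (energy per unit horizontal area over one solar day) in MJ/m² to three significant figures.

9.31 MJ/m²

cos H₀ = −tan(+75.9°) tan(-4.400°) = 0.3063, H₀ = 1.2595 rad.
Bracket: H₀ sin φ sin δ + cos φ cos δ sin H₀ = 1.2595×0.96987×-0.07672 + 0.24362×0.99705×0.95192 = -0.093717 + 0.231223 = 0.137506.
Inverse-square distance factor (a/d)² = 1.0252² = 1.051035.
Q̄ = (S₀/π) × 1.051035 × [bracket] = (1249/π) × 1.051035 × 0.137506 = 57.458 W/m².
Daily total = Q̄ × 45.00 h × 3600 s/h = 57.458 × 45.00 × 3600 / 10⁶ = 9.308 MJ/m².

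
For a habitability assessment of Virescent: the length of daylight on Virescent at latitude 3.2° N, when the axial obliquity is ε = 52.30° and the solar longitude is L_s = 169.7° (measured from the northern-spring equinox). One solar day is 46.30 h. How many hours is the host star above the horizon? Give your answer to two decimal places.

23.27 h

Solar declination: sin δ = sin ε · sin L_s = sin 52.30° × sin 169.7° = 0.14147, so δ = +8.133°.
cos h₀ = −tan ϕ · tan δ = −tan(+3.2°) × tan(+8.133°) = -0.0080, so h₀ = 1.5788 rad = 90.46°.
Daylight = 2h₀/(2π) × 46.30 h = (1.5788/π) × 46.30 = 23.27 h.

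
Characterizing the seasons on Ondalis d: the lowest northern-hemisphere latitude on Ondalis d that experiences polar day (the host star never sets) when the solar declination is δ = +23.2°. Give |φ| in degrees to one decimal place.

|φ| = 66.8°

Polar day requires cos H₀ = −tan φ tan δ ≤ −1, i.e. tan φ tan δ ≥ 1.
The boundary is |tan φ| · |tan δ| = 1, so |φ| = 90° − |δ| = 90° − 23.2° = 66.8° in the northern hemisphere.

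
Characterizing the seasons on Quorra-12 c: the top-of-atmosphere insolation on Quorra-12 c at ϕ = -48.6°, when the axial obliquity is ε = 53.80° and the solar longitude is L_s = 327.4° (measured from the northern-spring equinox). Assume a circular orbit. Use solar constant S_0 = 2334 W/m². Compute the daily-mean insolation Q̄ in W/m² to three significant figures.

Solar declination: sin δ = sin ε · sin L_s = sin 53.80° × sin 327.4° = -0.43477, so δ = -25.770°.
cos h₀ = −tan(-48.6°) tan(-25.770°) = -0.5476, h₀ = 2.1503 rad.
Bracket: h₀ sin ϕ sin δ + cos ϕ cos δ sin h₀ = 2.1503×-0.75011×-0.43477 + 0.66131×0.90054×0.83673 = 0.701267 + 0.498303 = 1.199570.
Q̄ = (S_0/π) × [bracket] = (2334/π) × 1.199570 = 891.2 W/m².

Q̄ ≈ 891 W/m²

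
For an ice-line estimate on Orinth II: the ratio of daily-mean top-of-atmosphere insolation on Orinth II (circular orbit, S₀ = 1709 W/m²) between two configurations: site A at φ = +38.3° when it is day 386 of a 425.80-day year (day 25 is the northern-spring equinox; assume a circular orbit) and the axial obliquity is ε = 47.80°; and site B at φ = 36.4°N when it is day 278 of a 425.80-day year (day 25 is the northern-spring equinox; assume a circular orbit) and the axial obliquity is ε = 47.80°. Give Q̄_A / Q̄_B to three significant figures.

— Configuration A (φ=+38.3°):
Solar longitude: λ_s = 360° × (386 − 25)/425.80 = 305.214°.
sin δ = sin 47.80° × sin 305.214° = -0.60524, so δ = -37.246°.
cos H₀ = −tan(+38.3°) tan(-37.246°) = 0.6005, H₀ = 0.9267 rad.
Bracket: H₀ sin φ sin δ + cos φ cos δ sin H₀ = 0.9267×0.61978×-0.60524 + 0.78478×0.79604×0.79965 = -0.347620 + 0.499554 = 0.151934.
Q̄ = (S₀/π) × [bracket] = (1709/π) × 0.151934 = 82.651 W/m².
— Configuration B (φ=+36.4°):
Solar longitude: λ_s = 360° × (278 − 25)/425.80 = 213.903°.
sin δ = sin 47.80° × sin 213.903° = -0.41321, so δ = -24.407°.
cos H₀ = −tan(+36.4°) tan(-24.407°) = 0.3345, H₀ = 1.2297 rad.
Bracket: H₀ sin φ sin δ + cos φ cos δ sin H₀ = 1.2297×0.59342×-0.41321 + 0.80489×0.91063×0.94238 = -0.301531 + 0.690724 = 0.389193.
Q̄ = (S₀/π) × [bracket] = (1709/π) × 0.389193 = 211.72 W/m².
Ratio Q̄_A / Q̄_B = 82.651 / 211.72 = 0.3904.

Q̄_A / Q̄_B ≈ 0.390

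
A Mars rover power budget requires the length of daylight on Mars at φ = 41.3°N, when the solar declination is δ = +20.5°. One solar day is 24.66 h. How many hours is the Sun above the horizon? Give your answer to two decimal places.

cos H₀ = −tan φ · tan δ = −tan(+41.3°) × tan(+20.500°) = -0.3285, so H₀ = 1.9055 rad = 109.18°.
Daylight = 2H₀/(2π) × 24.66 h = (1.9055/π) × 24.66 = 14.96 h.

14.96 h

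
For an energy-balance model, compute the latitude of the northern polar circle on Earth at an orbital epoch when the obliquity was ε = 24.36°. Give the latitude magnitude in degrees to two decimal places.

The polar circle is the lowest latitude that experiences at least one full rotation of continuous daylight at the northern-summer solstice; it lies at |φ| = 90° − ε = 90° − 24.36° = 65.64°.

65.64°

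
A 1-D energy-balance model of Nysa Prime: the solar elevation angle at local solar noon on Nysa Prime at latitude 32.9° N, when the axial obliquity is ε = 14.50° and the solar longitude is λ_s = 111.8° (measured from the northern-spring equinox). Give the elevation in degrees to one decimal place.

70.5°

Solar declination: sin δ = sin ε · sin λ_s = sin 14.50° × sin 111.8° = 0.23247, so δ = +13.443°.
At local noon the hour angle is zero, so the zenith angle equals |φ − δ| = |+32.9° − (+13.443°)| = 19.457°.
Elevation = 90° − 19.457° = 70.5°.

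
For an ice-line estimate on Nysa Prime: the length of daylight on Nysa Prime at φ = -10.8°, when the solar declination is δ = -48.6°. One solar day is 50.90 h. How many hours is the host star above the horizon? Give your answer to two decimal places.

28.98 h

cos H₀ = −tan φ · tan δ = −tan(-10.8°) × tan(-48.600°) = -0.2164, so H₀ = 1.7889 rad = 102.50°.
Daylight = 2H₀/(2π) × 50.90 h = (1.7889/π) × 50.90 = 28.98 h.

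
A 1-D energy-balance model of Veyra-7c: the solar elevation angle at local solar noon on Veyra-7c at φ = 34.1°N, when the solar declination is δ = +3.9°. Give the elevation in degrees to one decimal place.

At local noon the hour angle is zero, so the zenith angle equals |φ − δ| = |+34.1° − (+3.900°)| = 30.200°.
Elevation = 90° − 30.200° = 59.8°.

59.8°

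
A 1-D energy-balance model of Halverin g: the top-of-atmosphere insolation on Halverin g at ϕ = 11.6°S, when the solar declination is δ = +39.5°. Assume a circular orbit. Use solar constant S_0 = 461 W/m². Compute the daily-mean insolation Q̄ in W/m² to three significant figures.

cos h₀ = −tan(-11.6°) tan(+39.500°) = 0.1692, h₀ = 1.4008 rad.
Bracket: h₀ sin ϕ sin δ + cos ϕ cos δ sin h₀ = 1.4008×-0.20108×0.63608 + 0.97958×0.77162×0.98558 = -0.179166 + 0.744964 = 0.565798.
Q̄ = (S_0/π) × [bracket] = (461/π) × 0.565798 = 83.03 W/m².

Q̄ ≈ 83.0 W/m²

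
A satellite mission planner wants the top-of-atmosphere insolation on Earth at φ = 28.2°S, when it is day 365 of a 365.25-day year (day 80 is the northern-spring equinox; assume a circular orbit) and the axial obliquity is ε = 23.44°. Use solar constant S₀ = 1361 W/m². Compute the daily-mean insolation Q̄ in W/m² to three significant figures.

Q̄ ≈ 486 W/m²

Solar longitude: λ_s = 360° × (365 − 80)/365.25 = 280.903°.
sin δ = sin 23.44° × sin 280.903° = -0.39061, so δ = -22.992°.
cos H₀ = −tan(-28.2°) tan(-22.992°) = -0.2275, H₀ = 1.8003 rad.
Bracket: H₀ sin φ sin δ + cos φ cos δ sin H₀ = 1.8003×-0.47255×-0.39061 + 0.88130×0.92056×0.97377 = 0.332304 + 0.790009 = 1.122313.
Q̄ = (S₀/π) × [bracket] = (1361/π) × 1.122313 = 486.2 W/m².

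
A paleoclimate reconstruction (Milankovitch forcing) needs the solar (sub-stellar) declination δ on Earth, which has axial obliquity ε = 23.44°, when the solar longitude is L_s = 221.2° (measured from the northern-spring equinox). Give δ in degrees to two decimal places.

sin δ = sin ε · sin L_s = sin 23.44° × sin 221.2° = -0.262019.
δ = arcsin(-0.262019) = -15.19°.

δ = -15.19°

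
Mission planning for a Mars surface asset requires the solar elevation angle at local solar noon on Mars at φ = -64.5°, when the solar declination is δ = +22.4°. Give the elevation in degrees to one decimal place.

3.1°

At local noon the hour angle is zero, so the zenith angle equals |φ − δ| = |-64.5° − (+22.400°)| = 86.900°.
Elevation = 90° − 86.900° = 3.1°.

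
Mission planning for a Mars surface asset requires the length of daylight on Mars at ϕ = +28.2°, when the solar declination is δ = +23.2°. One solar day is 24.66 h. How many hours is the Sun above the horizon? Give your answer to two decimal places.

14.15 h

cos h₀ = −tan ϕ · tan δ = −tan(+28.2°) × tan(+23.200°) = -0.2298, so h₀ = 1.8027 rad = 103.29°.
Daylight = 2h₀/(2π) × 24.66 h = (1.8027/π) × 24.66 = 14.15 h.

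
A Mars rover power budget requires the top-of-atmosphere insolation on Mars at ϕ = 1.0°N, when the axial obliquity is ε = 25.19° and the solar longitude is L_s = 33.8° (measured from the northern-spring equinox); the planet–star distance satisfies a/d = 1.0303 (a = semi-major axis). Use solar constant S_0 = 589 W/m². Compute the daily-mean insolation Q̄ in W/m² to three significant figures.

Solar declination: sin δ = sin ε · sin L_s = sin 25.19° × sin 33.8° = 0.23677, so δ = +13.696°.
cos h₀ = −tan(+1.0°) tan(+13.696°) = -0.0043, h₀ = 1.5751 rad.
Bracket: h₀ sin ϕ sin δ + cos ϕ cos δ sin h₀ = 1.5751×0.01745×0.23677 + 0.99985×0.97157×0.99999 = 0.006508 + 0.971415 = 0.977923.
Inverse-square distance factor (a/d)² = 1.0303² = 1.061518.
Q̄ = (S_0/π) × 1.061518 × [bracket] = (589/π) × 1.061518 × 0.977923 = 194.6 W/m².

Q̄ ≈ 195 W/m²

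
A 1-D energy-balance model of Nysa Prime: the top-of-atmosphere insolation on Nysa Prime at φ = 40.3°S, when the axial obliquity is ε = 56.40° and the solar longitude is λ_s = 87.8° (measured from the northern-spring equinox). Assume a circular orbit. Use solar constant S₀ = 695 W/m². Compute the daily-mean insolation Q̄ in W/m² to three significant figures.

Q̄ ≈ 0.00 W/m²

Solar declination: sin δ = sin ε · sin λ_s = sin 56.40° × sin 87.8° = 0.83231, so δ = +56.336°.
cos H₀ = −tan(-40.3°) tan(+56.336°) = 1.2734 ≥ 1 ⇒ polar night, H₀ = 0 and Q̄ = 0.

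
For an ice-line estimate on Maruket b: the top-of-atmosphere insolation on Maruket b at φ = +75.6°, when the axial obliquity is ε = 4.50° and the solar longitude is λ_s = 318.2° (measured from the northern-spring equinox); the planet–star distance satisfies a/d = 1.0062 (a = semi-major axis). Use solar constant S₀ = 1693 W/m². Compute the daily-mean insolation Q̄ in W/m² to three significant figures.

Q̄ ≈ 94.9 W/m²

Solar declination: sin δ = sin ε · sin λ_s = sin 4.50° × sin 318.2° = -0.05230, so δ = -2.998°.
cos H₀ = −tan(+75.6°) tan(-2.998°) = 0.2040, H₀ = 1.3654 rad.
Bracket: H₀ sin φ sin δ + cos φ cos δ sin H₀ = 1.3654×0.96858×-0.05230 + 0.24869×0.99863×0.97898 = -0.069167 + 0.243129 = 0.173962.
Inverse-square distance factor (a/d)² = 1.0062² = 1.012438.
Q̄ = (S₀/π) × 1.012438 × [bracket] = (1693/π) × 1.012438 × 0.173962 = 94.91 W/m².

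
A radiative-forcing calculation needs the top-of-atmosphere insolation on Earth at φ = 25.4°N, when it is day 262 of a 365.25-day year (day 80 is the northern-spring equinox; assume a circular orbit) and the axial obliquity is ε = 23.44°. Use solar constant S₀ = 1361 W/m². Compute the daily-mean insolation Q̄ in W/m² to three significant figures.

Q̄ ≈ 393 W/m²

Solar longitude: λ_s = 360° × (262 − 80)/365.25 = 179.384°.
sin δ = sin 23.44° × sin 179.384° = 0.00428, so δ = +0.245°.
cos H₀ = −tan(+25.4°) tan(+0.245°) = -0.0020, H₀ = 1.5728 rad.
Bracket: H₀ sin φ sin δ + cos φ cos δ sin H₀ = 1.5728×0.42894×0.00428 + 0.90334×0.99999×1.00000 = 0.002887 + 0.903331 = 0.906218.
Q̄ = (S₀/π) × [bracket] = (1361/π) × 0.906218 = 392.6 W/m².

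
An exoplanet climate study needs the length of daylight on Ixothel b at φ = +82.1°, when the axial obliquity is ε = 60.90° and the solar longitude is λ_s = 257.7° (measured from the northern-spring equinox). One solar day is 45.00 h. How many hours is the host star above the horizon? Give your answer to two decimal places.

0.00 h

Solar declination: sin δ = sin ε · sin λ_s = sin 60.90° × sin 257.7° = -0.85372, so δ = -58.618°.
cos H₀ = −tan φ · tan δ = 11.8147 ≥ 1, so the host star never rises (polar night) and H₀ = 0.
Daylight = 2H₀/(2π) × 45.00 h = (0.0000/π) × 45.00 = 0.00 h.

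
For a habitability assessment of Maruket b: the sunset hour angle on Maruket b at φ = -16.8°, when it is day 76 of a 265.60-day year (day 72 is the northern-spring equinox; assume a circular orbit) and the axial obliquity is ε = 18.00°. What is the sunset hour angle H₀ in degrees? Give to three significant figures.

Solar longitude: λ_s = 360° × (76 − 72)/265.60 = 5.422°.
sin δ = sin 18.00° × sin 5.422° = 0.02920, so δ = +1.673°.
cos H₀ = −tan φ · tan δ = −tan(-16.8°) × tan(+1.673°) = 0.0088, so H₀ = 1.5620 rad = 89.49°.

H₀ = 89.5°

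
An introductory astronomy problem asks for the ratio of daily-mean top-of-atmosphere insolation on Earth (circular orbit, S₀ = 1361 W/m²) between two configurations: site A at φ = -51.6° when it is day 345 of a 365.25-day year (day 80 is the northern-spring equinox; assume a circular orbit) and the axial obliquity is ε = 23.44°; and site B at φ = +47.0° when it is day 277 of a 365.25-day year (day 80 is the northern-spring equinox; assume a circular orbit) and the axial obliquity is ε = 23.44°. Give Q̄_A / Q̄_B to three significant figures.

Q̄_A / Q̄_B ≈ 2.00

— Configuration A (φ=-51.6°):
Solar longitude: λ_s = 360° × (345 − 80)/365.25 = 261.191°.
sin δ = sin 23.44° × sin 261.191° = -0.39310, so δ = -23.147°.
cos H₀ = −tan(-51.6°) tan(-23.147°) = -0.5394, H₀ = 2.1405 rad.
Bracket: H₀ sin φ sin δ + cos φ cos δ sin H₀ = 2.1405×-0.78369×-0.39310 + 0.62115×0.91950×0.84206 = 0.659421 + 0.480940 = 1.140361.
Q̄ = (S₀/π) × [bracket] = (1361/π) × 1.140361 = 494.03 W/m².
— Configuration B (φ=+47.0°):
Solar longitude: λ_s = 360° × (277 − 80)/365.25 = 194.168°.
sin δ = sin 23.44° × sin 194.168° = -0.09737, so δ = -5.588°.
cos H₀ = −tan(+47.0°) tan(-5.588°) = 0.1049, H₀ = 1.4657 rad.
Bracket: H₀ sin φ sin δ + cos φ cos δ sin H₀ = 1.4657×0.73135×-0.09737 + 0.68200×0.99525×0.99448 = -0.104375 + 0.675014 = 0.570639.
Q̄ = (S₀/π) × [bracket] = (1361/π) × 0.570639 = 247.21 W/m².
Ratio Q̄_A / Q̄_B = 494.03 / 247.21 = 1.998.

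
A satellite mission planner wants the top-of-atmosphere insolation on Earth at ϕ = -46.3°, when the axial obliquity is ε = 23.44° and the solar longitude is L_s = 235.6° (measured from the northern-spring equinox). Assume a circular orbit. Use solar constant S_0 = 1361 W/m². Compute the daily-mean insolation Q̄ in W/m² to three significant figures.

Solar declination: sin δ = sin ε · sin L_s = sin 23.44° × sin 235.6° = -0.32822, so δ = -19.161°.
cos h₀ = −tan(-46.3°) tan(-19.161°) = -0.3636, h₀ = 1.9429 rad.
Bracket: h₀ sin ϕ sin δ + cos ϕ cos δ sin h₀ = 1.9429×-0.72297×-0.32822 + 0.69088×0.94460×0.93155 = 0.461037 + 0.607934 = 1.068971.
Q̄ = (S_0/π) × [bracket] = (1361/π) × 1.068971 = 463.1 W/m².

Q̄ ≈ 463 W/m²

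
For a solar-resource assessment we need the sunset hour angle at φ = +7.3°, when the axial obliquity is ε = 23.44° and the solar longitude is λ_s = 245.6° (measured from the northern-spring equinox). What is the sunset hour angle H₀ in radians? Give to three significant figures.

Solar declination: sin δ = sin ε · sin λ_s = sin 23.44° × sin 245.6° = -0.36226, so δ = -21.239°.
cos H₀ = −tan φ · tan δ = −tan(+7.3°) × tan(-21.239°) = 0.0498, so H₀ = 1.5210 rad = 87.15°.

H₀ = 1.52 rad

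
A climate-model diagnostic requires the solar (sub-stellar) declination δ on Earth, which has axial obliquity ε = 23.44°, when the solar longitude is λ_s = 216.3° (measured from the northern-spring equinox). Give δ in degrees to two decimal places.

δ = -13.62°

sin δ = sin ε · sin λ_s = sin 23.44° × sin 216.3° = -0.235496.
δ = arcsin(-0.235496) = -13.62°.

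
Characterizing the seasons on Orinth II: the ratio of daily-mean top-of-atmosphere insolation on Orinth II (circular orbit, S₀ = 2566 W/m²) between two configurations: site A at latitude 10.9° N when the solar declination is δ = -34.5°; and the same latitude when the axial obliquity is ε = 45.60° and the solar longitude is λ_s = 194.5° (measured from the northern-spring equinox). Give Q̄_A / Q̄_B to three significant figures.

Q̄_A / Q̄_B ≈ 0.709

— Configuration A (φ=+10.9°):
cos H₀ = −tan(+10.9°) tan(-34.500°) = 0.1323, H₀ = 1.4381 rad.
Bracket: H₀ sin φ sin δ + cos φ cos δ sin H₀ = 1.4381×0.18910×-0.56641 + 0.98196×0.82413×0.99120 = -0.154032 + 0.802141 = 0.648109.
Q̄ = (S₀/π) × [bracket] = (2566/π) × 0.648109 = 529.36 W/m².
— Configuration B (φ=+10.9°):
Solar declination: sin δ = sin ε · sin λ_s = sin 45.60° × sin 194.5° = -0.17889, so δ = -10.305°.
cos H₀ = −tan(+10.9°) tan(-10.305°) = 0.0350, H₀ = 1.5358 rad.
Bracket: H₀ sin φ sin δ + cos φ cos δ sin H₀ = 1.5358×0.18910×-0.17889 + 0.98196×0.98387×0.99939 = -0.051953 + 0.965532 = 0.913579.
Q̄ = (S₀/π) × [bracket] = (2566/π) × 0.913579 = 746.20 W/m².
Ratio Q̄_A / Q̄_B = 529.36 / 746.20 = 0.7094.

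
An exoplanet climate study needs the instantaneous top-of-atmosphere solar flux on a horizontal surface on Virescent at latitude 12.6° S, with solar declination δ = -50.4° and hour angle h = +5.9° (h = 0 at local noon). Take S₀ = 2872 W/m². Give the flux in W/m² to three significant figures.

cos θ_z = sin φ sin δ + cos φ cos δ cos h = 0.168082 + 0.618778 = 0.786860.
Flux = S₀ · cos θ_z = 2872 × 0.786860 = 2260 W/m².

2.26e+03 W/m²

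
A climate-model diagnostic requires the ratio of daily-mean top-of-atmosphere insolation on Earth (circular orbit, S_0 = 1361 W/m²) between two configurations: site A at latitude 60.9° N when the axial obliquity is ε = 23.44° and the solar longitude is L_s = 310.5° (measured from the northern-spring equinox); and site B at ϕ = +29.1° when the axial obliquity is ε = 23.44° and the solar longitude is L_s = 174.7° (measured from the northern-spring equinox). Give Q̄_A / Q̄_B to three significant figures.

Q̄_A / Q̄_B ≈ 0.140

— Configuration A (ϕ=+60.9°):
Solar declination: sin δ = sin ε · sin L_s = sin 23.44° × sin 310.5° = -0.30248, so δ = -17.607°.
cos h₀ = −tan(+60.9°) tan(-17.607°) = 0.5702, h₀ = 0.9641 rad.
Bracket: h₀ sin ϕ sin δ + cos ϕ cos δ sin h₀ = 0.9641×0.87377×-0.30248 + 0.48634×0.95316×0.82153 = -0.254810 + 0.380828 = 0.126018.
Q̄ = (S_0/π) × [bracket] = (1361/π) × 0.126018 = 54.593 W/m².
— Configuration B (ϕ=+29.1°):
Solar declination: sin δ = sin ε · sin L_s = sin 23.44° × sin 174.7° = 0.03674, so δ = +2.106°.
cos h₀ = −tan(+29.1°) tan(+2.106°) = -0.0205, h₀ = 1.5913 rad.
Bracket: h₀ sin ϕ sin δ + cos ϕ cos δ sin h₀ = 1.5913×0.48634×0.03674 + 0.87377×0.99932×0.99979 = 0.028434 + 0.872992 = 0.901426.
Q̄ = (S_0/π) × [bracket] = (1361/π) × 0.901426 = 390.52 W/m².
Ratio Q̄_A / Q̄_B = 54.593 / 390.52 = 0.1398.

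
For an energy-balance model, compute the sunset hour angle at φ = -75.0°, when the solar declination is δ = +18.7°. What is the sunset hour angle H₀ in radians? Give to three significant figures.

H₀ = 0.00 rad

cos H₀ = −tan φ · tan δ = 1.2632 ≥ 1, so the Sun never rises (polar night) and H₀ = 0.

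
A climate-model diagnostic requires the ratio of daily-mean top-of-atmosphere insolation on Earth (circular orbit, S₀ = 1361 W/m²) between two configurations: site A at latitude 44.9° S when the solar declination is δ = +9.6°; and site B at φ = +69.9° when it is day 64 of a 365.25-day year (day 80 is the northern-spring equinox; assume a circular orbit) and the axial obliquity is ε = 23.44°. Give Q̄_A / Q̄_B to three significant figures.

— Configuration A (φ=-44.9°):
cos H₀ = −tan(-44.9°) tan(+9.600°) = 0.1685, H₀ = 1.4014 rad.
Bracket: H₀ sin φ sin δ + cos φ cos δ sin H₀ = 1.4014×-0.70587×0.16677 + 0.70834×0.98600×0.98569 = -0.164970 + 0.688429 = 0.523459.
Q̄ = (S₀/π) × [bracket] = (1361/π) × 0.523459 = 226.77 W/m².
— Configuration B (φ=+69.9°):
Solar longitude: λ_s = 360° × (64 − 80)/365.25 = -15.770°, i.e. -15.770° + 360° = 344.230°.
sin δ = sin 23.44° × sin 344.230° = -0.10811, so δ = -6.206°.
cos H₀ = −tan(+69.9°) tan(-6.206°) = 0.2972, H₀ = 1.2691 rad.
Bracket: H₀ sin φ sin δ + cos φ cos δ sin H₀ = 1.2691×0.93909×-0.10811 + 0.34366×0.99414×0.95483 = -0.128845 + 0.326214 = 0.197369.
Q̄ = (S₀/π) × [bracket] = (1361/π) × 0.197369 = 85.504 W/m².
Ratio Q̄_A / Q̄_B = 226.77 / 85.504 = 2.652.

Q̄_A / Q̄_B ≈ 2.65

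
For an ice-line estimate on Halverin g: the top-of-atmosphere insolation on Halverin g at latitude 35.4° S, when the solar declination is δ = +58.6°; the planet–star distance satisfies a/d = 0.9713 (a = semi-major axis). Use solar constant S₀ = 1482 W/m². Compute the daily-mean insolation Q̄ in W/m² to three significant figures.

Q̄ ≈ 0.00 W/m²

cos H₀ = −tan(-35.4°) tan(+58.600°) = 1.1643 ≥ 1 ⇒ polar night, H₀ = 0 and Q̄ = 0.
Inverse-square distance factor (a/d)² = 0.9713² = 0.943424.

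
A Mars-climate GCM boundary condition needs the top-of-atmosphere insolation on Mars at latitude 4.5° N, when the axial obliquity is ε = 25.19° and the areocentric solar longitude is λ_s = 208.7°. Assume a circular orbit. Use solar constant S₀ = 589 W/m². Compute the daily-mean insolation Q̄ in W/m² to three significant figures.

sin δ = sin 25.19° × sin 208.7° = -0.20439, so δ = -11.794°.
cos H₀ = −tan(+4.5°) tan(-11.794°) = 0.0164, H₀ = 1.5544 rad.
Bracket: H₀ sin φ sin δ + cos φ cos δ sin H₀ = 1.5544×0.07846×-0.20439 + 0.99692×0.97889×0.99986 = -0.024927 + 0.975738 = 0.950811.
Q̄ = (S₀/π) × [bracket] = (589/π) × 0.950811 = 178.3 W/m².

Q̄ ≈ 178 W/m²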